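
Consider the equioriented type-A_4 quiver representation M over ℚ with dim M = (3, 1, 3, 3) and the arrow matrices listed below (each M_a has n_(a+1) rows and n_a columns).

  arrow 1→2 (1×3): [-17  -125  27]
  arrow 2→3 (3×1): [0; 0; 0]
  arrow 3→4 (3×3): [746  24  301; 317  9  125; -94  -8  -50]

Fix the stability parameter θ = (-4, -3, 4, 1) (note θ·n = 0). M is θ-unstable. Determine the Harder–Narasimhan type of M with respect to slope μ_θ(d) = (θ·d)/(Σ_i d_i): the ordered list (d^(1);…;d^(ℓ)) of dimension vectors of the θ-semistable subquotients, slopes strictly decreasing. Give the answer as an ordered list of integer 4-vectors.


Interval decomposition of M: I[1,1]^2, I[1,2], I[3,4]^3.
HN type (ℓ=3): μ^(1)=5/2; μ^(2)=-3; μ^(3)=-4

((0, 0, 3, 3); (0, 1, 0, 0); (3, 0, 0, 0))


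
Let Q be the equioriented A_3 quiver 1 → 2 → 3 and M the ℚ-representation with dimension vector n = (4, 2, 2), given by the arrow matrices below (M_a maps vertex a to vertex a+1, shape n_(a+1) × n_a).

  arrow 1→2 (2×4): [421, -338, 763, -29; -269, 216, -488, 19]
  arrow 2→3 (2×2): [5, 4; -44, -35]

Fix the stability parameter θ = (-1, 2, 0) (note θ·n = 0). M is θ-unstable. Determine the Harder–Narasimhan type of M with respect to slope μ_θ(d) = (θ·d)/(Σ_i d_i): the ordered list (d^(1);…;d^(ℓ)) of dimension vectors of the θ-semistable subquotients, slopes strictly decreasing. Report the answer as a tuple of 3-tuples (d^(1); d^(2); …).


Barcode: M ≅ I[1,1]^2, I[1,3]^2. HN layers by μ_θ (2 steps, strictly decreasing):
  μ^(1)=1; μ^(2)=-1

((0, 2, 2); (4, 0, 0))


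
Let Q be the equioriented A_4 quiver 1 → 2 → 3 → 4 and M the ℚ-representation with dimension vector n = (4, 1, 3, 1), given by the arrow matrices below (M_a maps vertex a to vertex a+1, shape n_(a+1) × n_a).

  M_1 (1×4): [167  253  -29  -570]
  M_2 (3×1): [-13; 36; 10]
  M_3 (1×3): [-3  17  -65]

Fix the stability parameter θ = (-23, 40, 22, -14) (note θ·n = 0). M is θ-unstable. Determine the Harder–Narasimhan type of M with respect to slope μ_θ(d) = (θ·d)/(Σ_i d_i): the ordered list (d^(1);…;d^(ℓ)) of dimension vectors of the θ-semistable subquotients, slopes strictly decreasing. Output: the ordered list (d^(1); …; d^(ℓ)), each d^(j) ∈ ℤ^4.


Barcode: M ≅ I[1,1]^3, I[1,4], I[3,3]^2. HN layers by μ_θ (3 steps, strictly decreasing):
  μ^(1)=22; μ^(2)=16; μ^(3)=-23

((0, 0, 2, 0); (0, 1, 1, 1); (4, 0, 0, 0))


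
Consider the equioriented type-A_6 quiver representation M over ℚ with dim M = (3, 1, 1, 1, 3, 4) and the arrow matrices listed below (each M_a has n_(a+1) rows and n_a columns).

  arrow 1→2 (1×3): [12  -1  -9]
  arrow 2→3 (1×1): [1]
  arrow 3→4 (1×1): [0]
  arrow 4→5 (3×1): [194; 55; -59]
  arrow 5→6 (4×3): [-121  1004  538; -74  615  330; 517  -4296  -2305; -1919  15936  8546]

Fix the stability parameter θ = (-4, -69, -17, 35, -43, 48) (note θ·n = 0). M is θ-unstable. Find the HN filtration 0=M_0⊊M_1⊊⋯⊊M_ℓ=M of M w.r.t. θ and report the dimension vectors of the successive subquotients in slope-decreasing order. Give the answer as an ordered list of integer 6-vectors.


Interval decomposition of M: I[1,1]^2, I[1,3], I[4,6], I[5,6]^2, I[6,6].
HN type (ℓ=5): μ^(1)=48; μ^(2)=-4; μ^(3)=-17; μ^(4)=-73/2; μ^(5)=-43

((0, 0, 0, 0, 0, 4); (2, 0, 0, 1, 1, 0); (0, 0, 1, 0, 0, 0); (1, 1, 0, 0, 0, 0); (0, 0, 0, 0, 2, 0))


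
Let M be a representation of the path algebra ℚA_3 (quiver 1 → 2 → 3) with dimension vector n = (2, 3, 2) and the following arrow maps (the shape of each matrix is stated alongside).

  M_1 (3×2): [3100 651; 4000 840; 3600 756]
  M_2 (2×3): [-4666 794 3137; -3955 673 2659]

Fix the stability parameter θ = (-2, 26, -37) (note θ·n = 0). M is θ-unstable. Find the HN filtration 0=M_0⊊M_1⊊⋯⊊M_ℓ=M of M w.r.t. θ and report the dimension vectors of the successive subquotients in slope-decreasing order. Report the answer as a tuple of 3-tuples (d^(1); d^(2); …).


Barcode: M ≅ I[1,1], I[1,3], I[2,2], I[2,3]. HN layers by μ_θ (4 steps, strictly decreasing):
  μ^(1)=26; μ^(2)=-2; μ^(3)=-13/3; μ^(4)=-11/2

((0, 1, 0); (1, 0, 0); (1, 1, 1); (0, 1, 1))


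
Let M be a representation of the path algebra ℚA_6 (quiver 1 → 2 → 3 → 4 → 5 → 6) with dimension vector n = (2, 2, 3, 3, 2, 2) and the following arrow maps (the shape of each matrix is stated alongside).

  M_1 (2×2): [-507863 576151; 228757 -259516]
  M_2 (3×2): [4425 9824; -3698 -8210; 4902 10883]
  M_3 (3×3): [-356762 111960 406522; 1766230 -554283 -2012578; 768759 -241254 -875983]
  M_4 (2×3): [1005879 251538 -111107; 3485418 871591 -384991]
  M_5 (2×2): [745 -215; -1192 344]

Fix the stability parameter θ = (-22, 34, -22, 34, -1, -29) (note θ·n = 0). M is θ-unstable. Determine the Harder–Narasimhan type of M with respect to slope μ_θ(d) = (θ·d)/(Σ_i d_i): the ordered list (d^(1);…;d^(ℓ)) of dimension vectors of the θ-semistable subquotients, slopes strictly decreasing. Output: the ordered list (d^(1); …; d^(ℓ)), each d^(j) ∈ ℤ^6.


Via rank(M_{q-1}∘⋯∘M_p): M ≅ I[1,3], I[1,5], I[3,6], I[4,4], I[6,6].
μ_θ-semistable layers: μ^(1)=34; μ^(2)=33/2; μ^(3)=6; μ^(4)=4/3; μ^(5)=-22; μ^(6)=-29

((0, 0, 0, 1, 0, 0); (0, 0, 0, 1, 1, 0); (0, 2, 2, 0, 0, 0); (0, 0, 0, 1, 1, 1); (2, 0, 1, 0, 0, 0); (0, 0, 0, 0, 0, 1))


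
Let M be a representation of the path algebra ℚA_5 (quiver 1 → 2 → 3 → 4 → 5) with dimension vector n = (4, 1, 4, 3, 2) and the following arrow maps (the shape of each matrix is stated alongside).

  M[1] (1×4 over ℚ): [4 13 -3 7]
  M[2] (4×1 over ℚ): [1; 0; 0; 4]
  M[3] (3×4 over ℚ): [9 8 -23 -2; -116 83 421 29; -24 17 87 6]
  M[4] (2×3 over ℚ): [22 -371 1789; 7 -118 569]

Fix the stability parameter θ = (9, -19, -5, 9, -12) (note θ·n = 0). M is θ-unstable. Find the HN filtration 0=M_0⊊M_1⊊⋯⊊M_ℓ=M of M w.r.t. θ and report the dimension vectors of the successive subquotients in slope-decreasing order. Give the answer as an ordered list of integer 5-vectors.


Barcode: M ≅ I[1,1]^3, I[1,5], I[3,3], I[3,4], I[3,5]. HN layers by μ_θ (3 steps, strictly decreasing):
  μ^(1)=9; μ^(2)=-3/2; μ^(3)=-5

((3, 0, 0, 1, 0); (0, 0, 0, 2, 2); (1, 1, 4, 0, 0))


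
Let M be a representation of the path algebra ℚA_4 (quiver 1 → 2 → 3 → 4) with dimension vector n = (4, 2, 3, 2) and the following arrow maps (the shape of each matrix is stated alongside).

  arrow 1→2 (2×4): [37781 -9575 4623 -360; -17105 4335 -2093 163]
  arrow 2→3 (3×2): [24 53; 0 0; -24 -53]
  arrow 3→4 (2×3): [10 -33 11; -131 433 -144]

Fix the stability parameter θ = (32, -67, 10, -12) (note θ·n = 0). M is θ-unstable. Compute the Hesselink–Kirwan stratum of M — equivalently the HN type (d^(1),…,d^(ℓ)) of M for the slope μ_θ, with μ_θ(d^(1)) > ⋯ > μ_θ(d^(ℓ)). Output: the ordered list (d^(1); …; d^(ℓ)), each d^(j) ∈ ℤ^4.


Interval decomposition of M: I[1,1]^2, I[1,2], I[1,4], I[3,3], I[3,4].
HN type (ℓ=4): μ^(1)=32; μ^(2)=10; μ^(3)=-1; μ^(4)=-35/2

((2, 0, 0, 0); (0, 0, 1, 0); (0, 0, 2, 2); (2, 2, 0, 0))


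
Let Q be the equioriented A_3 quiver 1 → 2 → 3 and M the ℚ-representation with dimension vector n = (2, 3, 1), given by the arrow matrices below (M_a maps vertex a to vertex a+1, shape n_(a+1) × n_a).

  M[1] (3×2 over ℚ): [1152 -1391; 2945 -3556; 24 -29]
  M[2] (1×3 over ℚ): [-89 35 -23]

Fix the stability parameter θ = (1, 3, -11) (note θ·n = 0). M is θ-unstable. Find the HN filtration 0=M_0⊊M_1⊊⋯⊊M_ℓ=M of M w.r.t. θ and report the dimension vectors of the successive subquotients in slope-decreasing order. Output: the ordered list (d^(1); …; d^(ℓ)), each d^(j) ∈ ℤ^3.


Via rank(M_{q-1}∘⋯∘M_p): M ≅ I[1,2], I[1,3], I[2,2].
μ_θ-semistable layers: μ^(1)=3; μ^(2)=1; μ^(3)=-7/3

((0, 2, 0); (1, 0, 0); (1, 1, 1))


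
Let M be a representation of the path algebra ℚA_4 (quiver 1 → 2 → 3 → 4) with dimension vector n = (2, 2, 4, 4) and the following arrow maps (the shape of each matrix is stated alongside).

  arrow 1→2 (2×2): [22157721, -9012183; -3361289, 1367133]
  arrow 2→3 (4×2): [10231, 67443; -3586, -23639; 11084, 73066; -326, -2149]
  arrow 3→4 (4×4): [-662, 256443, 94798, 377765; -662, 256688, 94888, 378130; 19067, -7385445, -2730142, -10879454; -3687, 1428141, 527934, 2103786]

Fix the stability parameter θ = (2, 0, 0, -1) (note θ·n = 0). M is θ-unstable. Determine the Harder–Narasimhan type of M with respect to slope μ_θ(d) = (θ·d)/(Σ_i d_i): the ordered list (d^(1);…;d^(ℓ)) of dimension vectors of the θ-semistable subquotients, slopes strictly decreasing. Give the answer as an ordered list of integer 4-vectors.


Barcode: M ≅ I[1,3], I[1,4], I[3,3], I[3,4], I[4,4]^2. HN layers by μ_θ (5 steps, strictly decreasing):
  μ^(1)=2/3; μ^(2)=1/4; μ^(3)=0; μ^(4)=-1/2; μ^(5)=-1

((1, 1, 1, 0); (1, 1, 1, 1); (0, 0, 1, 0); (0, 0, 1, 1); (0, 0, 0, 2))


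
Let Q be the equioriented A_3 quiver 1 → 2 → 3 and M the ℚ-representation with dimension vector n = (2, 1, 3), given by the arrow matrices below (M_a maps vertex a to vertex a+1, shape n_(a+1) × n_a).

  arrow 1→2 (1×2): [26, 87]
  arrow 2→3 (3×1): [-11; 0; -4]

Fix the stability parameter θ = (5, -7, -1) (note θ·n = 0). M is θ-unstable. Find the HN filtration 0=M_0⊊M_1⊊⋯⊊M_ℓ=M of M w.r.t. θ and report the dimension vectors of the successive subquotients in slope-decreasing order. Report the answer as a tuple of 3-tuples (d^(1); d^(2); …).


Via rank(M_{q-1}∘⋯∘M_p): M ≅ I[1,1], I[1,3], I[3,3]^2.
μ_θ-semistable layers: μ^(1)=5; μ^(2)=-1

((1, 0, 0); (1, 1, 3))


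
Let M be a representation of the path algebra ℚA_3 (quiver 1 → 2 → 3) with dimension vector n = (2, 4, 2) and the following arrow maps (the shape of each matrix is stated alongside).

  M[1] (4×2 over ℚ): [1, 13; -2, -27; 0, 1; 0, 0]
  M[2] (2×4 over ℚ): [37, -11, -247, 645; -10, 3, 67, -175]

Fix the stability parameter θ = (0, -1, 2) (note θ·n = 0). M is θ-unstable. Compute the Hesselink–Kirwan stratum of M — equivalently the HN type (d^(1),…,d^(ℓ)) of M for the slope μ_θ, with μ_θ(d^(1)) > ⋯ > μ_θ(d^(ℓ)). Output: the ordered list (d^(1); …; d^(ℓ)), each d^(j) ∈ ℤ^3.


Interval decomposition of M: I[1,2], I[1,3], I[2,2], I[2,3].
HN type (ℓ=3): μ^(1)=2; μ^(2)=-1/2; μ^(3)=-1

((0, 0, 2); (2, 2, 0); (0, 2, 0))


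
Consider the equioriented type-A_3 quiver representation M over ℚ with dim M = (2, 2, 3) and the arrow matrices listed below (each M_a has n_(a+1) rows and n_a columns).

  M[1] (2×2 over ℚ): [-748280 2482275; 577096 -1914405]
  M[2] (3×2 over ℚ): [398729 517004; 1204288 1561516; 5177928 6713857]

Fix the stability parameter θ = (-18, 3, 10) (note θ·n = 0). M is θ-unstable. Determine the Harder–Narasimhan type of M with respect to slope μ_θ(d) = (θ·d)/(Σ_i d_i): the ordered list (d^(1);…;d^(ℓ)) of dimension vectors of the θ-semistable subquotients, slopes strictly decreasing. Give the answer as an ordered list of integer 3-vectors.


Via rank(M_{q-1}∘⋯∘M_p): M ≅ I[1,1], I[1,3], I[2,3], I[3,3].
μ_θ-semistable layers: μ^(1)=10; μ^(2)=3; μ^(3)=-18

((0, 0, 3); (0, 2, 0); (2, 0, 0))


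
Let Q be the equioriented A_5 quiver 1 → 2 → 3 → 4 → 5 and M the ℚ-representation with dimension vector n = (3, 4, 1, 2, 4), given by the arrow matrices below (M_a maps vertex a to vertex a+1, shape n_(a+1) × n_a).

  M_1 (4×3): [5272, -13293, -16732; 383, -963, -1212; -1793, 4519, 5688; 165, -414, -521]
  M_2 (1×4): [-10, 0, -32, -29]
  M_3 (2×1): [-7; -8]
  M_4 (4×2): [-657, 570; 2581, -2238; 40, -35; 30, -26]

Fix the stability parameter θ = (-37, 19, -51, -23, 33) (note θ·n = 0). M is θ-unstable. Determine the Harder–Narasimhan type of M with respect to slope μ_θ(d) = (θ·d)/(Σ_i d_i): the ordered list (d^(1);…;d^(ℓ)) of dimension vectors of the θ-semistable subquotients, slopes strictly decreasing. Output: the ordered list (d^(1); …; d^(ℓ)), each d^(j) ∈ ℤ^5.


Via rank(M_{q-1}∘⋯∘M_p): M ≅ I[1,2]^2, I[1,5], I[2,2], I[4,5], I[5,5]^2.
μ_θ-semistable layers: μ^(1)=33; μ^(2)=19; μ^(3)=-55/3; μ^(4)=-23; μ^(5)=-37

((0, 0, 0, 0, 4); (0, 3, 0, 0, 0); (0, 1, 1, 1, 0); (0, 0, 0, 1, 0); (3, 0, 0, 0, 0))


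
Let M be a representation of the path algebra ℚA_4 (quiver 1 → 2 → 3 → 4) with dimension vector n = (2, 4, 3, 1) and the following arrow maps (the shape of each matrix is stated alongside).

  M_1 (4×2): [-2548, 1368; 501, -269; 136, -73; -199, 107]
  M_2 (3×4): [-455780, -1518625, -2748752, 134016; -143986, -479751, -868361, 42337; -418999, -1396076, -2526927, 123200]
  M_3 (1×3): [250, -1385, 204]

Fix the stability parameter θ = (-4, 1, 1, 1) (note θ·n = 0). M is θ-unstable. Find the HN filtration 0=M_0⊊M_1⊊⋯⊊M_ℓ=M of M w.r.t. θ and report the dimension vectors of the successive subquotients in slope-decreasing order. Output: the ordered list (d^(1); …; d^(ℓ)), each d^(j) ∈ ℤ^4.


Barcode: M ≅ I[1,3], I[1,4], I[2,2], I[2,3]. HN layers by μ_θ (2 steps, strictly decreasing):
  μ^(1)=1; μ^(2)=-4

((0, 4, 3, 1); (2, 0, 0, 0))


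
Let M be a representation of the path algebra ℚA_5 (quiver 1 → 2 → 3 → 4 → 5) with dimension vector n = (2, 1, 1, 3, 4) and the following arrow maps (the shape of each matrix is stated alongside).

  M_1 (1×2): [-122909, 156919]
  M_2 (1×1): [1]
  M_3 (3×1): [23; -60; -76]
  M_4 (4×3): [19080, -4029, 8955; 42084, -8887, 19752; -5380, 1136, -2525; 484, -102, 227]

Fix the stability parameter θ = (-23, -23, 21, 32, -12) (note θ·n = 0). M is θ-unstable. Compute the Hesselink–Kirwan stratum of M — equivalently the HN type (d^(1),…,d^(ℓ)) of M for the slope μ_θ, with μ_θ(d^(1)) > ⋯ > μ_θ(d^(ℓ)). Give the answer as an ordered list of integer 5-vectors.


Barcode: M ≅ I[1,1], I[1,4], I[4,5]^2, I[5,5]^2. HN layers by μ_θ (5 steps, strictly decreasing):
  μ^(1)=32; μ^(2)=21; μ^(3)=10; μ^(4)=-12; μ^(5)=-23

((0, 0, 0, 1, 0); (0, 0, 1, 0, 0); (0, 0, 0, 2, 2); (0, 0, 0, 0, 2); (2, 1, 0, 0, 0))


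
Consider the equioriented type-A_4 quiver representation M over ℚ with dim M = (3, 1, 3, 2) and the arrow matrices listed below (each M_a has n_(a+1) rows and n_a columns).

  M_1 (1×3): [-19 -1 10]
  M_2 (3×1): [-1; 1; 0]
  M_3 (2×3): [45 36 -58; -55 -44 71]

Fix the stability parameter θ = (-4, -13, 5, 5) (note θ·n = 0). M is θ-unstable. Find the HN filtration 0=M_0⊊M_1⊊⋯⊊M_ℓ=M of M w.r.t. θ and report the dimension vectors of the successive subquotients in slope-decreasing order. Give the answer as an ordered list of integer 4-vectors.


Via rank(M_{q-1}∘⋯∘M_p): M ≅ I[1,1]^2, I[1,4], I[3,3], I[3,4].
μ_θ-semistable layers: μ^(1)=5; μ^(2)=-4; μ^(3)=-17/2

((0, 0, 3, 2); (2, 0, 0, 0); (1, 1, 0, 0))


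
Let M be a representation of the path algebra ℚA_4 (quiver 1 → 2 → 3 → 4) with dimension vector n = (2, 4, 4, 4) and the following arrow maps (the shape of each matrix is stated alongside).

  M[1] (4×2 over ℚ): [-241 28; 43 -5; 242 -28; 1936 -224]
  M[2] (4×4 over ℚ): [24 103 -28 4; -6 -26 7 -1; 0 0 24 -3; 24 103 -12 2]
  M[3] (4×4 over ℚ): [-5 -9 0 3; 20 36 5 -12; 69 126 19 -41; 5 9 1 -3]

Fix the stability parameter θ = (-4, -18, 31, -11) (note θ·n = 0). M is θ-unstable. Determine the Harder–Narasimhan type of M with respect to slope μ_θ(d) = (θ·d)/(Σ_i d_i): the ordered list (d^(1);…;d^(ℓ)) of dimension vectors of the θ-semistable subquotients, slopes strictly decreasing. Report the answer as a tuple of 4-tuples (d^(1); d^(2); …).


Via rank(M_{q-1}∘⋯∘M_p): M ≅ I[1,2], I[1,3], I[2,4]^2, I[3,4], I[4,4].
μ_θ-semistable layers: μ^(1)=31; μ^(2)=10; μ^(3)=-11; μ^(4)=-18

((0, 0, 1, 0); (0, 0, 3, 3); (2, 2, 0, 1); (0, 2, 0, 0))


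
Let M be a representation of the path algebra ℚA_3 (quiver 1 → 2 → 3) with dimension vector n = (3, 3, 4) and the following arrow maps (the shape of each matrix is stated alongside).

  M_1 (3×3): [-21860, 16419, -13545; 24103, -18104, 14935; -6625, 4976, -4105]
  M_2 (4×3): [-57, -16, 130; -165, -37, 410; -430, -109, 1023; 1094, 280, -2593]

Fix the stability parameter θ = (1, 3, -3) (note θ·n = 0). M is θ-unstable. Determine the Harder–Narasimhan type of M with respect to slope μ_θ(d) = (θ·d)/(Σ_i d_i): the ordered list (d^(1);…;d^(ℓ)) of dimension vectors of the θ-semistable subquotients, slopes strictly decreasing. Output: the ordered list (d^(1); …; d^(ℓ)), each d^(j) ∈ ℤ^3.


Barcode: M ≅ I[1,1], I[1,3]^2, I[2,3], I[3,3]. HN layers by μ_θ (4 steps, strictly decreasing):
  μ^(1)=1; μ^(2)=1/3; μ^(3)=0; μ^(4)=-3

((1, 0, 0); (2, 2, 2); (0, 1, 1); (0, 0, 1))


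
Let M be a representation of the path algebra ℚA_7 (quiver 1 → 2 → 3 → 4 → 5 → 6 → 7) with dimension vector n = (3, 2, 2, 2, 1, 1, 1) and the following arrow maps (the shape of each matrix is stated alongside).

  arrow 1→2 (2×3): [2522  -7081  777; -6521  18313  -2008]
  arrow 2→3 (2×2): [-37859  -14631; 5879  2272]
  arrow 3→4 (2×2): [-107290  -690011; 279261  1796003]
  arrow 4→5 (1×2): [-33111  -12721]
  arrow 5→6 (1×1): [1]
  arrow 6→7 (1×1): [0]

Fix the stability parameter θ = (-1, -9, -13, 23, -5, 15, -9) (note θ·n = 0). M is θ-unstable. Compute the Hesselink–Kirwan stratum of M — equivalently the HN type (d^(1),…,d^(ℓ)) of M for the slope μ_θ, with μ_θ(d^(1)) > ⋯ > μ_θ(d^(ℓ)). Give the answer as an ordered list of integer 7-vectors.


Via rank(M_{q-1}∘⋯∘M_p): M ≅ I[1,1], I[1,4], I[1,6], I[7,7].
μ_θ-semistable layers: μ^(1)=23; μ^(2)=15; μ^(3)=9; μ^(4)=-1; μ^(5)=-23/3; μ^(6)=-9

((0, 0, 0, 1, 0, 0, 0); (0, 0, 0, 0, 0, 1, 0); (0, 0, 0, 1, 1, 0, 0); (1, 0, 0, 0, 0, 0, 0); (2, 2, 2, 0, 0, 0, 0); (0, 0, 0, 0, 0, 0, 1))


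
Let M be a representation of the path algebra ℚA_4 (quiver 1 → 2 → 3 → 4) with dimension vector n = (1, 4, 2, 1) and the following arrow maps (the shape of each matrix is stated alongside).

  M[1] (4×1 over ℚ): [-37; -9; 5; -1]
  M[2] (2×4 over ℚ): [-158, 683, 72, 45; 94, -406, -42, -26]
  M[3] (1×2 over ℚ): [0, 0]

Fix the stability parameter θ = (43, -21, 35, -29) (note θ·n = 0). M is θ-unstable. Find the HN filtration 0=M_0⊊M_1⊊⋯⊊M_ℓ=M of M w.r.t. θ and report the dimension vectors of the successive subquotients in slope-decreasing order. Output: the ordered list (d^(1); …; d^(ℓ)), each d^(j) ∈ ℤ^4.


Barcode: M ≅ I[1,3], I[2,2]^2, I[2,3], I[4,4]. HN layers by μ_θ (4 steps, strictly decreasing):
  μ^(1)=35; μ^(2)=11; μ^(3)=-21; μ^(4)=-29

((0, 0, 2, 0); (1, 1, 0, 0); (0, 3, 0, 0); (0, 0, 0, 1))


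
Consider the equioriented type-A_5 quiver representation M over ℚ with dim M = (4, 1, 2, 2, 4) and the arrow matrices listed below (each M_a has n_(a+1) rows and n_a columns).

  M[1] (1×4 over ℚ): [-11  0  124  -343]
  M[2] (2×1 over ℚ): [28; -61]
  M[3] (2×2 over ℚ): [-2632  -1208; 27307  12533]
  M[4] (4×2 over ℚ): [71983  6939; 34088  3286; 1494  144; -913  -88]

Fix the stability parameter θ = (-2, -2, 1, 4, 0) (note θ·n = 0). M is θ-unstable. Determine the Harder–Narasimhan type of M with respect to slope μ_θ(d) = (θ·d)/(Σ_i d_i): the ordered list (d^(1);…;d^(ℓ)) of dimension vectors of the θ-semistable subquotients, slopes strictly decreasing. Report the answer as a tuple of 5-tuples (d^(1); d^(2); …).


Interval decomposition of M: I[1,1]^3, I[1,5], I[3,3], I[4,5], I[5,5]^2.
HN type (ℓ=4): μ^(1)=2; μ^(2)=1; μ^(3)=0; μ^(4)=-2

((0, 0, 0, 2, 2); (0, 0, 2, 0, 0); (0, 0, 0, 0, 2); (4, 1, 0, 0, 0))


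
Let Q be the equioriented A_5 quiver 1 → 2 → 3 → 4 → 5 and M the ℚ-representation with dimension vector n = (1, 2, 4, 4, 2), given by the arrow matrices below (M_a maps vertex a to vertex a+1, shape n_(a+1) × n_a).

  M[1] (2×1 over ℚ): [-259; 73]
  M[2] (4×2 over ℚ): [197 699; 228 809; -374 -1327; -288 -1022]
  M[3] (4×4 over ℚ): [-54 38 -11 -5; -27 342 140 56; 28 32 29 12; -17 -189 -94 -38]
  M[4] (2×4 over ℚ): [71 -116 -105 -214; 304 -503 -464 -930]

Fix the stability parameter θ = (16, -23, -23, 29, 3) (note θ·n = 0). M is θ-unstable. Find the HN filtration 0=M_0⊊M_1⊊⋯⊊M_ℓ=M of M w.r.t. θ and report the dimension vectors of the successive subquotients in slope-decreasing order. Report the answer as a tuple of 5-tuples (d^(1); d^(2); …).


Interval decomposition of M: I[1,5], I[2,4], I[3,4], I[3,5].
HN type (ℓ=4): μ^(1)=29; μ^(2)=16; μ^(3)=-10; μ^(4)=-23

((0, 0, 0, 2, 0); (0, 0, 0, 2, 2); (1, 1, 1, 0, 0); (0, 1, 3, 0, 0))


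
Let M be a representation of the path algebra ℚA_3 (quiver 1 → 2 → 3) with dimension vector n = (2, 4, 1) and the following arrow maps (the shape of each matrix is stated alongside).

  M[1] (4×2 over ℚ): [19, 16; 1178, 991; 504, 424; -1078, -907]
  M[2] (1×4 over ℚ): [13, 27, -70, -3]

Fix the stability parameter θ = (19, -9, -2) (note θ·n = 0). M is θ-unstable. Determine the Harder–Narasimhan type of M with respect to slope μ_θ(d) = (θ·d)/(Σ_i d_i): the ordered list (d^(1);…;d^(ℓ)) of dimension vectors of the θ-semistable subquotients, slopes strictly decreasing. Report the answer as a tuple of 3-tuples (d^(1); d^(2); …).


Via rank(M_{q-1}∘⋯∘M_p): M ≅ I[1,2], I[1,3], I[2,2]^2.
μ_θ-semistable layers: μ^(1)=5; μ^(2)=8/3; μ^(3)=-9

((1, 1, 0); (1, 1, 1); (0, 2, 0))


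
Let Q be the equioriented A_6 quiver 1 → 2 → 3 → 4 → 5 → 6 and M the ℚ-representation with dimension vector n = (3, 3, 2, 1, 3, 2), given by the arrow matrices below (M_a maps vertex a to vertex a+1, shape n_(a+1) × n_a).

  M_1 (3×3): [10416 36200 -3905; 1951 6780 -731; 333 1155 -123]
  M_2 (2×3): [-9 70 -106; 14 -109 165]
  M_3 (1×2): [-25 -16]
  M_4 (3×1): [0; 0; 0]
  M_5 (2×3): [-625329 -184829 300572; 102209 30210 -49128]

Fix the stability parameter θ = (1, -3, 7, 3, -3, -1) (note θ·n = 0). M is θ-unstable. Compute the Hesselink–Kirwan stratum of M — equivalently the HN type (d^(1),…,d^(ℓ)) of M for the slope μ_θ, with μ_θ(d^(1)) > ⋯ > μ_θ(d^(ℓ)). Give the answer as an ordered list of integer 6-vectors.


Interval decomposition of M: I[1,2], I[1,3], I[1,4], I[5,5], I[5,6]^2.
HN type (ℓ=4): μ^(1)=7; μ^(2)=5; μ^(3)=-1; μ^(4)=-3

((0, 0, 1, 0, 0, 0); (0, 0, 1, 1, 0, 0); (3, 3, 0, 0, 0, 2); (0, 0, 0, 0, 3, 0))


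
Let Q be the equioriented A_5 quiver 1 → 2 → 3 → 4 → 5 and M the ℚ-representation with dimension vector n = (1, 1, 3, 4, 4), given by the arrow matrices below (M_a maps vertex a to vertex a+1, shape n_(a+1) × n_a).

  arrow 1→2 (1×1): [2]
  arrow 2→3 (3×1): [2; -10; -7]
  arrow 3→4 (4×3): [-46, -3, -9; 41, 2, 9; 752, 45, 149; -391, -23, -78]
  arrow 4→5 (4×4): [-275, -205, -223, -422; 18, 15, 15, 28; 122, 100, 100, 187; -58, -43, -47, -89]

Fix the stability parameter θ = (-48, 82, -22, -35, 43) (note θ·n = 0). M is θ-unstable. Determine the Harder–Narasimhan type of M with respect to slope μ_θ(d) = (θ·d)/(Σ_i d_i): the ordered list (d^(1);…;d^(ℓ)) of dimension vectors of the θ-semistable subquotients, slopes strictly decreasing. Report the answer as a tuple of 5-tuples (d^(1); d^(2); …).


Interval decomposition of M: I[1,5], I[3,5]^2, I[4,4], I[5,5].
HN type (ℓ=5): μ^(1)=43; μ^(2)=25/3; μ^(3)=-57/2; μ^(4)=-35; μ^(5)=-48

((0, 0, 0, 0, 4); (0, 1, 1, 1, 0); (0, 0, 2, 2, 0); (0, 0, 0, 1, 0); (1, 0, 0, 0, 0))


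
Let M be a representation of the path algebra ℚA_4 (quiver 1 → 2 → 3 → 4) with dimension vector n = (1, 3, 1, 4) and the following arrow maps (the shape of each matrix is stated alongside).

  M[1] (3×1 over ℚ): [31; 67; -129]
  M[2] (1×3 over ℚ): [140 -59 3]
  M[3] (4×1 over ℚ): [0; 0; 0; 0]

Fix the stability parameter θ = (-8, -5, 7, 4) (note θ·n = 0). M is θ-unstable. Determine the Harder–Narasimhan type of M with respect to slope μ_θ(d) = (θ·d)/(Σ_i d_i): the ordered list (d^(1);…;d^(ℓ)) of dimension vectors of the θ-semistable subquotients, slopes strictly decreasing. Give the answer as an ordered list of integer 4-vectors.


Interval decomposition of M: I[1,2], I[2,2], I[2,3], I[4,4]^4.
HN type (ℓ=4): μ^(1)=7; μ^(2)=4; μ^(3)=-5; μ^(4)=-8

((0, 0, 1, 0); (0, 0, 0, 4); (0, 3, 0, 0); (1, 0, 0, 0))


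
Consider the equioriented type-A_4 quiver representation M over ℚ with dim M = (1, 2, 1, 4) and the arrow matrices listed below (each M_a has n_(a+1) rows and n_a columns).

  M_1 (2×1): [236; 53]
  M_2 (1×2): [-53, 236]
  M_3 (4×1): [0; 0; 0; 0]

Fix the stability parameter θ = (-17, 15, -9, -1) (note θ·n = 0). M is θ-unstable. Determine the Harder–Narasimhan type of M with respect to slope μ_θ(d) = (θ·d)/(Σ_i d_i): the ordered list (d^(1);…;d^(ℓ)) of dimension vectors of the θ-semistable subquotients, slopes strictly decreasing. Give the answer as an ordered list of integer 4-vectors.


Barcode: M ≅ I[1,2], I[2,3], I[4,4]^4. HN layers by μ_θ (4 steps, strictly decreasing):
  μ^(1)=15; μ^(2)=3; μ^(3)=-1; μ^(4)=-17

((0, 1, 0, 0); (0, 1, 1, 0); (0, 0, 0, 4); (1, 0, 0, 0))


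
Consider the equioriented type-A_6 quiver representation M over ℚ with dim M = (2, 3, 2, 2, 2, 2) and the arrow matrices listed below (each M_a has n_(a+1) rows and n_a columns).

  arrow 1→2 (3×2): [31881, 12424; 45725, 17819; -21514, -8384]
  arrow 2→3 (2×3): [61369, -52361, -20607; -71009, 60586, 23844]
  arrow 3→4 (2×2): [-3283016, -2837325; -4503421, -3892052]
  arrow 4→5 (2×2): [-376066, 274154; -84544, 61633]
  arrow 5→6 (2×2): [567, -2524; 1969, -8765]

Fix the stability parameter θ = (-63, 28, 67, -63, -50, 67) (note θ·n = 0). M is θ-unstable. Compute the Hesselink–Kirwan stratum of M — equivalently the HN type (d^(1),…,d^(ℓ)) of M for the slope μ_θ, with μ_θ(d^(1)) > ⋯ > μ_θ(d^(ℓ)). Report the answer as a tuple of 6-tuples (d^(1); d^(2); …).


Interval decomposition of M: I[1,6]^2, I[2,2].
HN type (ℓ=4): μ^(1)=67; μ^(2)=28; μ^(3)=-9/2; μ^(4)=-63

((0, 0, 0, 0, 0, 2); (0, 1, 0, 0, 0, 0); (0, 2, 2, 2, 2, 0); (2, 0, 0, 0, 0, 0))


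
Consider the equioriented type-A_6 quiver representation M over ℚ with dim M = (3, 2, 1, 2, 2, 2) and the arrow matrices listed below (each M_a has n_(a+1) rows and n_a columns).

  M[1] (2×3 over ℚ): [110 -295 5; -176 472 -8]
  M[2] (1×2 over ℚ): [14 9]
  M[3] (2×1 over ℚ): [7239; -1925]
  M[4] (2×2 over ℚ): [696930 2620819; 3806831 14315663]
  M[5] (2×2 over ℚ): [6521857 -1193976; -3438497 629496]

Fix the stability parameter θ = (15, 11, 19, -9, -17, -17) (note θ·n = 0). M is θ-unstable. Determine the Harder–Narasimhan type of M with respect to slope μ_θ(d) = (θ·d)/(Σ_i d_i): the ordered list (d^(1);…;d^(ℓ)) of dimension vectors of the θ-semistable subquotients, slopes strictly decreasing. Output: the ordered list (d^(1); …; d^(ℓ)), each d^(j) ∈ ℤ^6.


Via rank(M_{q-1}∘⋯∘M_p): M ≅ I[1,1]^2, I[1,6], I[2,2], I[4,5], I[6,6].
μ_θ-semistable layers: μ^(1)=15; μ^(2)=11; μ^(3)=1/3; μ^(4)=-13; μ^(5)=-17

((2, 0, 0, 0, 0, 0); (0, 1, 0, 0, 0, 0); (1, 1, 1, 1, 1, 1); (0, 0, 0, 1, 1, 0); (0, 0, 0, 0, 0, 1))


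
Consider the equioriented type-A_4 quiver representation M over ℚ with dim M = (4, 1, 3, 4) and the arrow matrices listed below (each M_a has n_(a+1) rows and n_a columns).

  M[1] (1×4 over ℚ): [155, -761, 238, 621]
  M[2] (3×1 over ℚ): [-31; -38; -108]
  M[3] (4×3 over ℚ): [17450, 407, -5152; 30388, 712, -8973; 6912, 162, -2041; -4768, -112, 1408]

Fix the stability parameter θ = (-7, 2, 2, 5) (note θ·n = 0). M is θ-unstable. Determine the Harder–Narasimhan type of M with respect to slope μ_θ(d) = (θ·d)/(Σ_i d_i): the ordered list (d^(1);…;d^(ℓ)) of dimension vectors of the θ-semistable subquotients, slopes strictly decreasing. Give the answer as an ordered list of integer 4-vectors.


Barcode: M ≅ I[1,1]^3, I[1,3], I[3,4]^2, I[4,4]^2. HN layers by μ_θ (3 steps, strictly decreasing):
  μ^(1)=5; μ^(2)=2; μ^(3)=-7

((0, 0, 0, 4); (0, 1, 3, 0); (4, 0, 0, 0))


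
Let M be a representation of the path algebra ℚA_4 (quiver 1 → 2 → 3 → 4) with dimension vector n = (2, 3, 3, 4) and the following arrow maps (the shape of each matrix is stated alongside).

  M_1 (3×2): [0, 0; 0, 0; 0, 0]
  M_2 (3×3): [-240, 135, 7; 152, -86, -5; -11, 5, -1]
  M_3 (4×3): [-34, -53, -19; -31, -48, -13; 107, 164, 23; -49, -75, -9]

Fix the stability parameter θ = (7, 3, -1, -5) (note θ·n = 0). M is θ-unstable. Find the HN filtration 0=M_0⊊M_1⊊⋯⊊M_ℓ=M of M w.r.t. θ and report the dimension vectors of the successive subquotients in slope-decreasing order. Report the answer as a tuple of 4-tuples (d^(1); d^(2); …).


Via rank(M_{q-1}∘⋯∘M_p): M ≅ I[1,1]^2, I[2,4]^3, I[4,4].
μ_θ-semistable layers: μ^(1)=7; μ^(2)=-1; μ^(3)=-5

((2, 0, 0, 0); (0, 3, 3, 3); (0, 0, 0, 1))


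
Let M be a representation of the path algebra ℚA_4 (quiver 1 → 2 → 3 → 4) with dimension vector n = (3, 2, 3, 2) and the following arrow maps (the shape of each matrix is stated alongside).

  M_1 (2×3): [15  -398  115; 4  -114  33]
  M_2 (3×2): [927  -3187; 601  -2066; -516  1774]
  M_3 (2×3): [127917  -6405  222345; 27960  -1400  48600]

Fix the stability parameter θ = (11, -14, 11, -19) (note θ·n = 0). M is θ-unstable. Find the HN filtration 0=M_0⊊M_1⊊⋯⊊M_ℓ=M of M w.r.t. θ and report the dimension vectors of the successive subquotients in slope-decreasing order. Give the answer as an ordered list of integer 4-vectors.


Barcode: M ≅ I[1,1], I[1,3], I[1,4], I[3,3], I[4,4]. HN layers by μ_θ (4 steps, strictly decreasing):
  μ^(1)=11; μ^(2)=-3/2; μ^(3)=-11/4; μ^(4)=-19

((1, 0, 2, 0); (1, 1, 0, 0); (1, 1, 1, 1); (0, 0, 0, 1))


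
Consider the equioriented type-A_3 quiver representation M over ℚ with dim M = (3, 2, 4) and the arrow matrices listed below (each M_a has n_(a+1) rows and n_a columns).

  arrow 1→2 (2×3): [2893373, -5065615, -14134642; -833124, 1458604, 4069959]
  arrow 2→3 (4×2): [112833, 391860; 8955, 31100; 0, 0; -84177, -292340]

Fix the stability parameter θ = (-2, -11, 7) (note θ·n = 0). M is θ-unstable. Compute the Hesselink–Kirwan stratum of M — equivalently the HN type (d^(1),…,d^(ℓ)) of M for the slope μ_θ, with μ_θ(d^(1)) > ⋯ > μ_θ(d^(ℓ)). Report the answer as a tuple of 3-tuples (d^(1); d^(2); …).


Barcode: M ≅ I[1,1], I[1,2], I[1,3], I[3,3]^3. HN layers by μ_θ (3 steps, strictly decreasing):
  μ^(1)=7; μ^(2)=-2; μ^(3)=-13/2

((0, 0, 4); (1, 0, 0); (2, 2, 0))


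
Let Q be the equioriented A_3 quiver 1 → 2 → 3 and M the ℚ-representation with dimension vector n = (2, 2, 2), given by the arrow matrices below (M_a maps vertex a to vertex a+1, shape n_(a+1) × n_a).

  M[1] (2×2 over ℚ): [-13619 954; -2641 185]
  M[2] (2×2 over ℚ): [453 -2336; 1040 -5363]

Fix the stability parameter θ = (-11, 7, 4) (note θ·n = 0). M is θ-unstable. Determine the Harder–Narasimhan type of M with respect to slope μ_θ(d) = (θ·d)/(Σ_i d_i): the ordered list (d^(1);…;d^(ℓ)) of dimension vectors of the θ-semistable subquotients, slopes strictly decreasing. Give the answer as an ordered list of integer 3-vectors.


Interval decomposition of M: I[1,3]^2.
HN type (ℓ=2): μ^(1)=11/2; μ^(2)=-11

((0, 2, 2); (2, 0, 0))


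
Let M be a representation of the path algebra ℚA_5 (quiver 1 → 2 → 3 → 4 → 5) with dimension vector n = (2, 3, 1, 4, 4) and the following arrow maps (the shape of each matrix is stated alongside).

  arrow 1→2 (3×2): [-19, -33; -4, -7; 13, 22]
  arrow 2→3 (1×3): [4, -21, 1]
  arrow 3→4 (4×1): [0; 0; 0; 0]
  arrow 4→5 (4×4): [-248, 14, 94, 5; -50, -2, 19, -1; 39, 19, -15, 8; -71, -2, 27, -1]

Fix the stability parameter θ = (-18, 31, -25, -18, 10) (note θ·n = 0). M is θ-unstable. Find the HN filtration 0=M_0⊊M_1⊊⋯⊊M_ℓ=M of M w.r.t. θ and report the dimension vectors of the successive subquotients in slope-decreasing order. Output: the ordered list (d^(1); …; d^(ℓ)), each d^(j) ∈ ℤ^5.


Interval decomposition of M: I[1,2], I[1,3], I[2,2], I[4,5]^4.
HN type (ℓ=4): μ^(1)=31; μ^(2)=10; μ^(3)=3; μ^(4)=-18

((0, 2, 0, 0, 0); (0, 0, 0, 0, 4); (0, 1, 1, 0, 0); (2, 0, 0, 4, 0))


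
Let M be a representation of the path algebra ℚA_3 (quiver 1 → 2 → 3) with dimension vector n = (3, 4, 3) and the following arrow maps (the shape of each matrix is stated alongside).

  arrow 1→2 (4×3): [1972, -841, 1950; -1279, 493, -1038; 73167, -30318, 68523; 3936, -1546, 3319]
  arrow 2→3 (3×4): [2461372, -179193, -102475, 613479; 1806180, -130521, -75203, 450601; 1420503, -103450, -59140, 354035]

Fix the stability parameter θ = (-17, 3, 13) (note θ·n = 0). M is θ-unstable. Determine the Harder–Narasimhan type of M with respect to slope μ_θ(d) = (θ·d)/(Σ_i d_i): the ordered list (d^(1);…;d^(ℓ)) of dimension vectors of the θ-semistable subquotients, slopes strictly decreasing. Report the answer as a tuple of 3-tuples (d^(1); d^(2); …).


Barcode: M ≅ I[1,2], I[1,3]^2, I[2,3]. HN layers by μ_θ (3 steps, strictly decreasing):
  μ^(1)=13; μ^(2)=3; μ^(3)=-17

((0, 0, 3); (0, 4, 0); (3, 0, 0))


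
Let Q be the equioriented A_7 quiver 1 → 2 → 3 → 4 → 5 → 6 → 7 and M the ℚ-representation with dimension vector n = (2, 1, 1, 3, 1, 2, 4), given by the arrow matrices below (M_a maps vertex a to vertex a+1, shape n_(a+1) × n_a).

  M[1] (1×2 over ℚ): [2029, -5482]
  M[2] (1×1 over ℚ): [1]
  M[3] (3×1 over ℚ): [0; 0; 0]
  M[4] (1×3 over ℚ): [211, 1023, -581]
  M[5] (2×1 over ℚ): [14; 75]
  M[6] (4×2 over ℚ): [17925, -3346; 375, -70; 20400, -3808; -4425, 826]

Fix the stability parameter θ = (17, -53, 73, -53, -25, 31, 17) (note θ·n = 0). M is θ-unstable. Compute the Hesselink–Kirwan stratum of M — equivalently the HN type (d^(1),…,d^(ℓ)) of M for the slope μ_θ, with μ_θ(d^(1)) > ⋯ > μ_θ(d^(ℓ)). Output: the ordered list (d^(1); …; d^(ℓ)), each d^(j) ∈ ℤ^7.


Via rank(M_{q-1}∘⋯∘M_p): M ≅ I[1,1], I[1,3], I[4,4]^2, I[4,6], I[6,7], I[7,7]^3.
μ_θ-semistable layers: μ^(1)=73; μ^(2)=31; μ^(3)=24; μ^(4)=17; μ^(5)=-18; μ^(6)=-25; μ^(7)=-53

((0, 0, 1, 0, 0, 0, 0); (0, 0, 0, 0, 0, 1, 0); (0, 0, 0, 0, 0, 1, 1); (1, 0, 0, 0, 0, 0, 3); (1, 1, 0, 0, 0, 0, 0); (0, 0, 0, 0, 1, 0, 0); (0, 0, 0, 3, 0, 0, 0))


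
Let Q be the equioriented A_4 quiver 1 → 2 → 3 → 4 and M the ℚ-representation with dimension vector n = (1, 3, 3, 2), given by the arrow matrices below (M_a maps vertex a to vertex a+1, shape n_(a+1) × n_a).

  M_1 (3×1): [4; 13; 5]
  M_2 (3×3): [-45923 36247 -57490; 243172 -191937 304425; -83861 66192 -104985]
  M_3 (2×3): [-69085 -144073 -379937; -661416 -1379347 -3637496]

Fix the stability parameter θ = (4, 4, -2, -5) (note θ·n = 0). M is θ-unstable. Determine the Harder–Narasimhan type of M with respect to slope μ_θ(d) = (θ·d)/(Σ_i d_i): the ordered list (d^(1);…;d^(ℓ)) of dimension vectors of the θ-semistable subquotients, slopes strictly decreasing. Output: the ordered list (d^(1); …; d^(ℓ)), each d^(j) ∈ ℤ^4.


Interval decomposition of M: I[1,3], I[2,2], I[2,4], I[3,4].
HN type (ℓ=4): μ^(1)=4; μ^(2)=2; μ^(3)=-1; μ^(4)=-7/2

((0, 1, 0, 0); (1, 1, 1, 0); (0, 1, 1, 1); (0, 0, 1, 1))


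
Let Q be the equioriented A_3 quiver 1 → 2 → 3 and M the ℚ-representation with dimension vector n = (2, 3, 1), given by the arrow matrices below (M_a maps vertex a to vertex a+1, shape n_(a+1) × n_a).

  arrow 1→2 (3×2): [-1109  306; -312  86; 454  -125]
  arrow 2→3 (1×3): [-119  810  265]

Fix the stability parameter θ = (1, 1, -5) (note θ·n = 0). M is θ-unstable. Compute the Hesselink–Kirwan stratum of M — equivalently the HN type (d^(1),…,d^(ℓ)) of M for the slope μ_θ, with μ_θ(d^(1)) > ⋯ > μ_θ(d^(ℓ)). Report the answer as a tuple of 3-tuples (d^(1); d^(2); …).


Barcode: M ≅ I[1,2], I[1,3], I[2,2]. HN layers by μ_θ (2 steps, strictly decreasing):
  μ^(1)=1; μ^(2)=-1

((1, 2, 0); (1, 1, 1))


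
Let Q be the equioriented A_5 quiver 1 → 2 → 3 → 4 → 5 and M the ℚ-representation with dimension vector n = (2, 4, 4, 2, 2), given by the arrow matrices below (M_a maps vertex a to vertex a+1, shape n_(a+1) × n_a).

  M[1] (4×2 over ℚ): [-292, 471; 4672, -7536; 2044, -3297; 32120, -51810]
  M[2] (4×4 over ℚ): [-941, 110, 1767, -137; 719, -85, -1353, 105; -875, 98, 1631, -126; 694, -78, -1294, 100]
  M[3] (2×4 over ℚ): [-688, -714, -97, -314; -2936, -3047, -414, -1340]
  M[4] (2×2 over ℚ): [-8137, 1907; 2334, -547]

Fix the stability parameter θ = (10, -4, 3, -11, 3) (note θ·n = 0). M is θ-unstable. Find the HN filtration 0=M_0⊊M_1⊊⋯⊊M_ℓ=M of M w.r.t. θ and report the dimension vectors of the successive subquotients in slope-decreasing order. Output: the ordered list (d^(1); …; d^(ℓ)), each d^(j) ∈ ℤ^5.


Barcode: M ≅ I[1,1], I[1,2], I[2,3], I[2,5]^2, I[3,3]. HN layers by μ_θ (3 steps, strictly decreasing):
  μ^(1)=10; μ^(2)=3; μ^(3)=-4

((1, 0, 0, 0, 0); (1, 1, 2, 0, 2); (0, 3, 2, 2, 0))


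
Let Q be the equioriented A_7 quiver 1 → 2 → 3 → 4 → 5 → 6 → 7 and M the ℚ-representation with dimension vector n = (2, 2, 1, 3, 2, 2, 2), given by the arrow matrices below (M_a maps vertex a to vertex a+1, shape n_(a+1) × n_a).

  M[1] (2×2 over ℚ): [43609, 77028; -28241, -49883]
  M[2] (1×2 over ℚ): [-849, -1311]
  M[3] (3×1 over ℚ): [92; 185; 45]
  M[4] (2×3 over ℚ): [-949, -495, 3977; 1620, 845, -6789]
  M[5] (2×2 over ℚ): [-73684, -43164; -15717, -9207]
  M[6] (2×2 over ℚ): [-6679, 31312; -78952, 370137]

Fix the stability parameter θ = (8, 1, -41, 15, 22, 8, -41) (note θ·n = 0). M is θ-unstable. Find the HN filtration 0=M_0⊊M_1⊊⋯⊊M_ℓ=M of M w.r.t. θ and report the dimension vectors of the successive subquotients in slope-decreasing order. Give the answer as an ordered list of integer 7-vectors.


Barcode: M ≅ I[1,2], I[1,7], I[4,4], I[4,5], I[6,7]. HN layers by μ_θ (6 steps, strictly decreasing):
  μ^(1)=22; μ^(2)=15; μ^(3)=9/2; μ^(4)=1; μ^(5)=-32/3; μ^(6)=-33/2

((0, 0, 0, 0, 1, 0, 0); (0, 0, 0, 2, 0, 0, 0); (1, 1, 0, 0, 0, 0, 0); (0, 0, 0, 1, 1, 1, 1); (1, 1, 1, 0, 0, 0, 0); (0, 0, 0, 0, 0, 1, 1))


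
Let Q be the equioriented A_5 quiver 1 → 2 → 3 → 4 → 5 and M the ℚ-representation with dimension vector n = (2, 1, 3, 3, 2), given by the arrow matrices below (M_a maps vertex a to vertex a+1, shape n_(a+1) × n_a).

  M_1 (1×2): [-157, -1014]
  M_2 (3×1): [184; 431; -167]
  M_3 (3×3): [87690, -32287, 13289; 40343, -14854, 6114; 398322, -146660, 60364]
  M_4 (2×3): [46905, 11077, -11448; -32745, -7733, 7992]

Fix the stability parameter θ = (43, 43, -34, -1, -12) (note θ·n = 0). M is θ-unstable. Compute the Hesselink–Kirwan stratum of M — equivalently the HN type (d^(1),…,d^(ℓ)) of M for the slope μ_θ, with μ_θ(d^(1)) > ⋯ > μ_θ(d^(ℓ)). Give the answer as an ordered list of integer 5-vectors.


Barcode: M ≅ I[1,1], I[1,3], I[3,4], I[3,5], I[4,4], I[5,5]. HN layers by μ_θ (6 steps, strictly decreasing):
  μ^(1)=43; μ^(2)=52/3; μ^(3)=-1; μ^(4)=-13/2; μ^(5)=-12; μ^(6)=-34

((1, 0, 0, 0, 0); (1, 1, 1, 0, 0); (0, 0, 0, 2, 0); (0, 0, 0, 1, 1); (0, 0, 0, 0, 1); (0, 0, 2, 0, 0))


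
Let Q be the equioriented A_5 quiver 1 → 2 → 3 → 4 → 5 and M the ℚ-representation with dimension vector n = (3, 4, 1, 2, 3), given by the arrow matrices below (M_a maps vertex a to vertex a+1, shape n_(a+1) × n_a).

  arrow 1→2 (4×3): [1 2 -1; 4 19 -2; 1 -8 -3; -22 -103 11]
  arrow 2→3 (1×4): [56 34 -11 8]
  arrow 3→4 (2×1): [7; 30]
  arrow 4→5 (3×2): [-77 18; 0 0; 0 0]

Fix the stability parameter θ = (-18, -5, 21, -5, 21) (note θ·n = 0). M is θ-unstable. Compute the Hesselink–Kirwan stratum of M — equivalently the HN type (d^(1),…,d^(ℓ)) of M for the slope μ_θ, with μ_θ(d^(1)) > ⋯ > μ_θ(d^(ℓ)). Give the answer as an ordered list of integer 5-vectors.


Interval decomposition of M: I[1,2]^2, I[1,5], I[2,2], I[4,4], I[5,5]^2.
HN type (ℓ=4): μ^(1)=21; μ^(2)=8; μ^(3)=-5; μ^(4)=-18

((0, 0, 0, 0, 3); (0, 0, 1, 1, 0); (0, 4, 0, 1, 0); (3, 0, 0, 0, 0))
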